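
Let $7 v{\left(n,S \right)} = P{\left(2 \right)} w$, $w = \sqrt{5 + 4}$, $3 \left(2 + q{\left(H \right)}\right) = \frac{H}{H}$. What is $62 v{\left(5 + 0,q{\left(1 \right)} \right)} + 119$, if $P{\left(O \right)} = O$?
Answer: $\frac{1205}{7} \approx 172.14$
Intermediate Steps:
$q{\left(H \right)} = - \frac{5}{3}$ ($q{\left(H \right)} = -2 + \frac{H \frac{1}{H}}{3} = -2 + \frac{1}{3} \cdot 1 = -2 + \frac{1}{3} = - \frac{5}{3}$)
$w = 3$ ($w = \sqrt{9} = 3$)
$v{\left(n,S \right)} = \frac{6}{7}$ ($v{\left(n,S \right)} = \frac{2 \cdot 3}{7} = \frac{1}{7} \cdot 6 = \frac{6}{7}$)
$62 v{\left(5 + 0,q{\left(1 \right)} \right)} + 119 = 62 \cdot \frac{6}{7} + 119 = \frac{372}{7} + 119 = \frac{1205}{7}$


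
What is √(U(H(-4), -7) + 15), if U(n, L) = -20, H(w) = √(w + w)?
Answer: I*√5 ≈ 2.2361*I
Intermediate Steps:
H(w) = √2*√w (H(w) = √(2*w) = √2*√w)
√(U(H(-4), -7) + 15) = √(-20 + 15) = √(-5) = I*√5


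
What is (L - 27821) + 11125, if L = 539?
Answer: -16157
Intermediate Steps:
(L - 27821) + 11125 = (539 - 27821) + 11125 = -27282 + 11125 = -16157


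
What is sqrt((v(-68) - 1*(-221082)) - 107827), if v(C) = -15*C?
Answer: 5*sqrt(4571) ≈ 338.05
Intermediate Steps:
sqrt((v(-68) - 1*(-221082)) - 107827) = sqrt((-15*(-68) - 1*(-221082)) - 107827) = sqrt((1020 + 221082) - 107827) = sqrt(222102 - 107827) = sqrt(114275) = 5*sqrt(4571)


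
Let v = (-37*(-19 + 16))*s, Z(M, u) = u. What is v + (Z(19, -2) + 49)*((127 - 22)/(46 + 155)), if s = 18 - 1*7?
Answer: 83452/67 ≈ 1245.6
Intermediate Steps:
s = 11 (s = 18 - 7 = 11)
v = 1221 (v = -37*(-19 + 16)*11 = -37*(-3)*11 = 111*11 = 1221)
v + (Z(19, -2) + 49)*((127 - 22)/(46 + 155)) = 1221 + (-2 + 49)*((127 - 22)/(46 + 155)) = 1221 + 47*(105/201) = 1221 + 47*(105*(1/201)) = 1221 + 47*(35/67) = 1221 + 1645/67 = 83452/67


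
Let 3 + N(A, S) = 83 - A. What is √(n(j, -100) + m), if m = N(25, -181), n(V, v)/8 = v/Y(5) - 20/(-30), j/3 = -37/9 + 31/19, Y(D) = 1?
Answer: I*√6657/3 ≈ 27.197*I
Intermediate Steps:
N(A, S) = 80 - A (N(A, S) = -3 + (83 - A) = 80 - A)
j = -424/57 (j = 3*(-37/9 + 31/19) = 3*(-424/171) = -424/57 ≈ -7.4386)
n(V, v) = 16/3 + 8*v (n(V, v) = 8*(v/1 - 20/(-30)) = 8*(v*1 - 20*(-1/30)) = 8*(v + ⅔) = 8*(⅔ + v) = 16/3 + 8*v)
m = 55 (m = 80 - 1*25 = 80 - 25 = 55)
√(n(j, -100) + m) = √((16/3 + 8*(-100)) + 55) = √((16/3 - 800) + 55) = √(-2384/3 + 55) = √(-2219/3) = I*√6657/3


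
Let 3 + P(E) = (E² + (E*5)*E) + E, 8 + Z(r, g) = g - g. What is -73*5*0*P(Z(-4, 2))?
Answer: 0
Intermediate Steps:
Z(r, g) = -8 (Z(r, g) = -8 + (g - g) = -8 + 0 = -8)
P(E) = -3 + E + 6*E² (P(E) = -3 + ((E² + (E*5)*E) + E) = -3 + ((E² + (5*E)*E) + E) = -3 + ((E² + 5*E²) + E) = -3 + (6*E² + E) = -3 + (E + 6*E²) = -3 + E + 6*E²)
-73*5*0*P(Z(-4, 2)) = -73*5*0*(-3 - 8 + 6*(-8)²) = -0*(-3 - 8 + 6*64) = -0*(-3 - 8 + 384) = -0*373 = -73*0 = 0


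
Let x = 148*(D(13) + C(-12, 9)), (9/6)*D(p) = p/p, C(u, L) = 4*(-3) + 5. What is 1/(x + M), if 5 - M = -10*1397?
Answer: 3/39113 ≈ 7.6701e-5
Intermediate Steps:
C(u, L) = -7 (C(u, L) = -12 + 5 = -7)
D(p) = 2/3 (D(p) = 2*(p/p)/3 = (2/3)*1 = 2/3)
M = 13975 (M = 5 - (-10)*1397 = 5 - 1*(-13970) = 5 + 13970 = 13975)
x = -2812/3 (x = 148*(2/3 - 7) = 148*(-19/3) = -2812/3 ≈ -937.33)
1/(x + M) = 1/(-2812/3 + 13975) = 1/(39113/3) = 3/39113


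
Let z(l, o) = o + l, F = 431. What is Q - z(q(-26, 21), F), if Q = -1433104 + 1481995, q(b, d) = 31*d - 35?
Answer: 47844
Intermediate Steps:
q(b, d) = -35 + 31*d
Q = 48891
z(l, o) = l + o
Q - z(q(-26, 21), F) = 48891 - ((-35 + 31*21) + 431) = 48891 - ((-35 + 651) + 431) = 48891 - (616 + 431) = 48891 - 1*1047 = 48891 - 1047 = 47844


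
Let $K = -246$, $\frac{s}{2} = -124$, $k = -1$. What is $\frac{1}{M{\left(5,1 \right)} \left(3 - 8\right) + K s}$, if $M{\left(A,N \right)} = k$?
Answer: $\frac{1}{61013} \approx 1.639 \cdot 10^{-5}$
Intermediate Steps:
$s = -248$ ($s = 2 \left(-124\right) = -248$)
$M{\left(A,N \right)} = -1$
$\frac{1}{M{\left(5,1 \right)} \left(3 - 8\right) + K s} = \frac{1}{- (3 - 8) - -61008} = \frac{1}{\left(-1\right) \left(-5\right) + 61008} = \frac{1}{5 + 61008} = \frac{1}{61013}$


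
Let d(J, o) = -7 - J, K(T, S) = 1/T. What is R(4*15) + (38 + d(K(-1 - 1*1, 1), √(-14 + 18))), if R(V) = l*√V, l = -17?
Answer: 63/2 - 34*√15 ≈ -100.18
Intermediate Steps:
R(V) = -17*√V
R(4*15) + (38 + d(K(-1 - 1*1, 1), √(-14 + 18))) = -17*2*√15 + (38 + (-7 - 1/(-1 - 1*1))) = -34*√15 + (38 + (-7 - 1/(-1 - 1))) = -34*√15 + (38 + (-7 - 1/(-2))) = -34*√15 + (38 + (-7 - 1*(-½))) = -34*√15 + (38 + (-7 + ½)) = -34*√15 + (38 - 13/2) = -34*√15 + 63/2 = 63/2 - 34*√15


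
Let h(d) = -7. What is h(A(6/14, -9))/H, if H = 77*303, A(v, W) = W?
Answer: -1/3333 ≈ -0.00030003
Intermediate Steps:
H = 23331
h(A(6/14, -9))/H = -7/23331 = -7*1/23331 = -1/3333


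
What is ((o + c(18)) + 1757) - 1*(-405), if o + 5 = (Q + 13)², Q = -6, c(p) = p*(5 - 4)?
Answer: 2224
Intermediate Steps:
c(p) = p (c(p) = p*1 = p)
o = 44 (o = -5 + (-6 + 13)² = -5 + 7² = -5 + 49 = 44)
((o + c(18)) + 1757) - 1*(-405) = ((44 + 18) + 1757) - 1*(-405) = (62 + 1757) + 405 = 1819 + 405 = 2224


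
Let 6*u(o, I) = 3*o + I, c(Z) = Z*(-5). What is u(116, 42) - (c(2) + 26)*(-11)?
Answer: 241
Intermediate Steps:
c(Z) = -5*Z
u(o, I) = o/2 + I/6 (u(o, I) = (3*o + I)/6 = (I + 3*o)/6 = o/2 + I/6)
u(116, 42) - (c(2) + 26)*(-11) = ((½)*116 + (⅙)*42) - (-5*2 + 26)*(-11) = (58 + 7) - (-10 + 26)*(-11) = 65 - 16*(-11) = 65 - 1*(-176) = 65 + 176 = 241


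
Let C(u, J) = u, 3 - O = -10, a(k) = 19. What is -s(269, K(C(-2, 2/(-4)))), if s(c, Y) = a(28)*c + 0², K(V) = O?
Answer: -5111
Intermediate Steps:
O = 13 (O = 3 - 1*(-10) = 3 + 10 = 13)
K(V) = 13
s(c, Y) = 19*c (s(c, Y) = 19*c + 0² = 19*c + 0 = 19*c)
-s(269, K(C(-2, 2/(-4)))) = -19*269 = -1*5111 = -5111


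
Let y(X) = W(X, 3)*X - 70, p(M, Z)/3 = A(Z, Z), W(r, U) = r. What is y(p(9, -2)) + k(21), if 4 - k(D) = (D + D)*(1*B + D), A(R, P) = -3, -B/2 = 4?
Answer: -531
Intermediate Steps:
B = -8 (B = -2*4 = -8)
p(M, Z) = -9 (p(M, Z) = 3*(-3) = -9)
y(X) = -70 + X**2 (y(X) = X*X - 70 = X**2 - 70 = -70 + X**2)
k(D) = 4 - 2*D*(-8 + D) (k(D) = 4 - (D + D)*(1*(-8) + D) = 4 - 2*D*(-8 + D))
y(p(9, -2)) + k(21) = (-70 + (-9)**2) + (4 - 2*21**2 + 16*21) = (-70 + 81) + (4 - 2*441 + 336) = 11 + (4 - 882 + 336) = 11 - 542 = -531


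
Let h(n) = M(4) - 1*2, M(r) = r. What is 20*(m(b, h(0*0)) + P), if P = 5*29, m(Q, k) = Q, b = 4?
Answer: 2980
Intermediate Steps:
h(n) = 2 (h(n) = 4 - 1*2 = 4 - 2 = 2)
P = 145
20*(m(b, h(0*0)) + P) = 20*(4 + 145) = 20*149 = 2980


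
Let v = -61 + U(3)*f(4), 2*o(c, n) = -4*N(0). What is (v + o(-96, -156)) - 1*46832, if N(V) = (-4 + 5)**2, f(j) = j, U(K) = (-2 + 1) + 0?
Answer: -46899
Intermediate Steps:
U(K) = -1 (U(K) = -1 + 0 = -1)
N(V) = 1 (N(V) = 1**2 = 1)
o(c, n) = -2 (o(c, n) = (-4*1)/2 = (1/2)*(-4) = -2)
v = -65 (v = -61 - 1*4 = -61 - 4 = -65)
(v + o(-96, -156)) - 1*46832 = (-65 - 2) - 1*46832 = -67 - 46832 = -46899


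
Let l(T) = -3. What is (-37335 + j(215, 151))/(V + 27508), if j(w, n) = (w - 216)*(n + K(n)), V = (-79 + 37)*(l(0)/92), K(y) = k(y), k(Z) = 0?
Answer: -1724356/1265431 ≈ -1.3627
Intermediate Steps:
K(y) = 0
V = 63/46 (V = (-79 + 37)*(-3/92) = -(-126)/92 = -42*(-3/92) = 63/46 ≈ 1.3696)
j(w, n) = n*(-216 + w) (j(w, n) = (w - 216)*(n + 0) = (-216 + w)*n = n*(-216 + w))
(-37335 + j(215, 151))/(V + 27508) = (-37335 + 151*(-216 + 215))/(63/46 + 27508) = (-37335 + 151*(-1))/(1265431/46) = (-37335 - 151)*(46/1265431) = -37486*46/1265431 = -1724356/1265431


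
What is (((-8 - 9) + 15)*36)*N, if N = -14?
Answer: 1008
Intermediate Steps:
(((-8 - 9) + 15)*36)*N = (((-8 - 9) + 15)*36)*(-14) = ((-17 + 15)*36)*(-14) = -2*36*(-14) = -72*(-14) = 1008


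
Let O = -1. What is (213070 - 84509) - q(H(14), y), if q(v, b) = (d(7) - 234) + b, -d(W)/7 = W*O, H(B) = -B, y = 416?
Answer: 128330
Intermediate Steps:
d(W) = 7*W (d(W) = -7*W*(-1) = -(-7)*W = 7*W)
q(v, b) = -185 + b (q(v, b) = (7*7 - 234) + b = (49 - 234) + b = -185 + b)
(213070 - 84509) - q(H(14), y) = (213070 - 84509) - (-185 + 416) = 128561 - 1*231 = 128561 - 231 = 128330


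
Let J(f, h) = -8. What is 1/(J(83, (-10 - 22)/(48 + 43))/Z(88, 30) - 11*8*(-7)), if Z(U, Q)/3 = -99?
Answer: 297/182960 ≈ 0.0016233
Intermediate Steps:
Z(U, Q) = -297 (Z(U, Q) = 3*(-99) = -297)
1/(J(83, (-10 - 22)/(48 + 43))/Z(88, 30) - 11*8*(-7)) = 1/(-8/(-297) - 11*8*(-7)) = 1/(-8*(-1/297) - 88*(-7)) = 1/(8/297 + 616) = 1/(182960/297) = 297/182960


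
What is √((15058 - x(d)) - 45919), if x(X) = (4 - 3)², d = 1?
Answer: I*√30862 ≈ 175.68*I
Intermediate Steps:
x(X) = 1 (x(X) = 1² = 1)
√((15058 - x(d)) - 45919) = √((15058 - 1*1) - 45919) = √((15058 - 1) - 45919) = √(15057 - 45919) = √(-30862) = I*√30862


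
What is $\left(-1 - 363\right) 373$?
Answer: $-135772$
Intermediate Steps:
$\left(-1 - 363\right) 373 = \left(-364\right) 373 = -135772$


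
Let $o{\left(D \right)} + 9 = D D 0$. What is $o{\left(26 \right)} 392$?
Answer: $-3528$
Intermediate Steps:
$o{\left(D \right)} = -9$ ($o{\left(D \right)} = -9 + D D 0 = -9 + D^{2} \cdot 0 = -9 + 0 = -9$)
$o{\left(26 \right)} 392 = \left(-9\right) 392 = -3528$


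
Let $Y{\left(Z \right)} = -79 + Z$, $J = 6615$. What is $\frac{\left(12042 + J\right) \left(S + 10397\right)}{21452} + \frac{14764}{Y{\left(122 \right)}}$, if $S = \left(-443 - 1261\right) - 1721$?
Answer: $\frac{1477502825}{230609} \approx 6407.0$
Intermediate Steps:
$S = -3425$ ($S = -1704 - 1721 = -3425$)
$\frac{\left(12042 + J\right) \left(S + 10397\right)}{21452} + \frac{14764}{Y{\left(122 \right)}} = \frac{\left(12042 + 6615\right) \left(-3425 + 10397\right)}{21452} + \frac{14764}{-79 + 122} = 18657 \cdot 6972 \cdot \frac{1}{21452} + \frac{14764}{43} = 130076604 \cdot \frac{1}{21452} + 14764 \cdot \frac{1}{43} = \frac{32519151}{5363} + \frac{14764}{43} = \frac{1477502825}{230609}$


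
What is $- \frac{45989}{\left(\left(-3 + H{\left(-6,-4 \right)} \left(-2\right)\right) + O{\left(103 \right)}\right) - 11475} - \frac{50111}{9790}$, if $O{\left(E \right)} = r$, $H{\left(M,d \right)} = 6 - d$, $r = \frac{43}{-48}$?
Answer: $- \frac{549769567}{491232830} \approx -1.1192$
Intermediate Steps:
$r = - \frac{43}{48}$ ($r = 43 \left(- \frac{1}{48}\right) = - \frac{43}{48} \approx -0.89583$)
$O{\left(E \right)} = - \frac{43}{48}$
$- \frac{45989}{\left(\left(-3 + H{\left(-6,-4 \right)} \left(-2\right)\right) + O{\left(103 \right)}\right) - 11475} - \frac{50111}{9790} = - \frac{45989}{\left(\left(-3 + \left(6 - -4\right) \left(-2\right)\right) - \frac{43}{48}\right) - 11475} - \frac{50111}{9790} = - \frac{45989}{\left(\left(-3 + \left(6 + 4\right) \left(-2\right)\right) - \frac{43}{48}\right) - 11475} - \frac{50111}{9790} = - \frac{45989}{\left(\left(-3 + 10 \left(-2\right)\right) - \frac{43}{48}\right) - 11475} - \frac{50111}{9790} = - \frac{45989}{\left(\left(-3 - 20\right) - \frac{43}{48}\right) - 11475} - \frac{50111}{9790} = - \frac{45989}{\left(-23 - \frac{43}{48}\right) - 11475} - \frac{50111}{9790} = - \frac{45989}{- \frac{1147}{48} - 11475} - \frac{50111}{9790} = - \frac{45989}{- \frac{551947}{48}} - \frac{50111}{9790} = \left(-45989\right) \left(- \frac{48}{551947}\right) - \frac{50111}{9790} = \frac{2207472}{551947} - \frac{50111}{9790} = - \frac{549769567}{491232830}$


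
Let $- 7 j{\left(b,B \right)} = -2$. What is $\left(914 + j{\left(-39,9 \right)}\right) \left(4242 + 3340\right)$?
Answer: $\frac{48524800}{7} \approx 6.9321 \cdot 10^{6}$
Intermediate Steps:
$j{\left(b,B \right)} = \frac{2}{7}$ ($j{\left(b,B \right)} = \left(- \frac{1}{7}\right) \left(-2\right) = \frac{2}{7}$)
$\left(914 + j{\left(-39,9 \right)}\right) \left(4242 + 3340\right) = \left(914 + \frac{2}{7}\right) \left(4242 + 3340\right) = \frac{6400}{7} \cdot 7582 = \frac{48524800}{7}$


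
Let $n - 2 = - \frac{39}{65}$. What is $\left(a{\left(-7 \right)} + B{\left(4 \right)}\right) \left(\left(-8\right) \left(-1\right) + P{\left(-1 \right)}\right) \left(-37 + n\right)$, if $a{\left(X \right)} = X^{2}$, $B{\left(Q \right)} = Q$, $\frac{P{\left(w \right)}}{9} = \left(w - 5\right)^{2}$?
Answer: $- \frac{3132088}{5} \approx -6.2642 \cdot 10^{5}$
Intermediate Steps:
$P{\left(w \right)} = 9 \left(-5 + w\right)^{2}$ ($P{\left(w \right)} = 9 \left(w - 5\right)^{2} = 9 \left(-5 + w\right)^{2}$)
$n = \frac{7}{5}$ ($n = 2 - \frac{39}{65} = 2 - \frac{3}{5} = \frac{7}{5} \approx 1.4$)
$\left(a{\left(-7 \right)} + B{\left(4 \right)}\right) \left(\left(-8\right) \left(-1\right) + P{\left(-1 \right)}\right) \left(-37 + n\right) = \left(\left(-7\right)^{2} + 4\right) \left(\left(-8\right) \left(-1\right) + 9 \left(-5 - 1\right)^{2}\right) \left(-37 + \frac{7}{5}\right) = \left(49 + 4\right) \left(8 + 9 \left(-6\right)^{2}\right) \left(- \frac{178}{5}\right) = 53 \left(8 + 9 \cdot 36\right) \left(- \frac{178}{5}\right) = 53 \left(8 + 324\right) \left(- \frac{178}{5}\right) = 53 \cdot 332 \left(- \frac{178}{5}\right) = 53 \left(- \frac{59096}{5}\right) = - \frac{3132088}{5}$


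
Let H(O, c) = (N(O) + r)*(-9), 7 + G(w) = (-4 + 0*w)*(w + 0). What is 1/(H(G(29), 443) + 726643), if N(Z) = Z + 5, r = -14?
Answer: 1/727831 ≈ 1.3739e-6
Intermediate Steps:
N(Z) = 5 + Z
G(w) = -7 - 4*w (G(w) = -7 + (-4 + 0*w)*(w + 0) = -7 + (-4 + 0)*w = -7 - 4*w)
H(O, c) = 81 - 9*O (H(O, c) = ((5 + O) - 14)*(-9) = (-9 + O)*(-9) = 81 - 9*O)
1/(H(G(29), 443) + 726643) = 1/((81 - 9*(-7 - 4*29)) + 726643) = 1/((81 - 9*(-7 - 116)) + 726643) = 1/((81 - 9*(-123)) + 726643) = 1/((81 + 1107) + 726643) = 1/(1188 + 726643) = 1/727831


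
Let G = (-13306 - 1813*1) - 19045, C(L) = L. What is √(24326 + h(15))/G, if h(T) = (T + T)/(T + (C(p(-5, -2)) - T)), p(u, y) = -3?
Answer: -√6079/17082 ≈ -0.0045643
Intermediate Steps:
G = -34164 (G = (-13306 - 1813) - 19045 = -15119 - 19045 = -34164)
h(T) = -2*T/3 (h(T) = (T + T)/(T + (-3 - T)) = (2*T)/(-3) = (2*T)*(-⅓) = -2*T/3)
√(24326 + h(15))/G = √(24326 - ⅔*15)/(-34164) = √(24326 - 10)*(-1/34164) = √24316*(-1/34164) = (2*√6079)*(-1/34164) = -√6079/17082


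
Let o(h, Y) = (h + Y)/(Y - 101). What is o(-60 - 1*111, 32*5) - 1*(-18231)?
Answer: 1075618/59 ≈ 18231.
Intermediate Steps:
o(h, Y) = (Y + h)/(-101 + Y)
o(-60 - 1*111, 32*5) - 1*(-18231) = (32*5 + (-60 - 1*111))/(-101 + 32*5) - 1*(-18231) = (160 + (-60 - 111))/(-101 + 160) + 18231 = (160 - 171)/59 + 18231 = (1/59)*(-11) + 18231 = -11/59 + 18231 = 1075618/59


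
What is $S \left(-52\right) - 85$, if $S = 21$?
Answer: $-1177$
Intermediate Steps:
$S \left(-52\right) - 85 = 21 \left(-52\right) - 85 = -1092 - 85 = -1177$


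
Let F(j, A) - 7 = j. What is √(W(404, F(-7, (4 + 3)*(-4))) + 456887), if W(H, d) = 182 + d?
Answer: √457069 ≈ 676.07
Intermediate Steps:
F(j, A) = 7 + j
√(W(404, F(-7, (4 + 3)*(-4))) + 456887) = √((182 + (7 - 7)) + 456887) = √((182 + 0) + 456887) = √(182 + 456887) = √457069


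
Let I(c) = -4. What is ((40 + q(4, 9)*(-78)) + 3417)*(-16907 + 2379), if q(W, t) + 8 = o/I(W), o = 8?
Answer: -61555136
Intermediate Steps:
q(W, t) = -10 (q(W, t) = -8 + 8/(-4) = -8 + 8*(-¼) = -8 - 2 = -10)
((40 + q(4, 9)*(-78)) + 3417)*(-16907 + 2379) = ((40 - 10*(-78)) + 3417)*(-16907 + 2379) = ((40 + 780) + 3417)*(-14528) = (820 + 3417)*(-14528) = 4237*(-14528) = -61555136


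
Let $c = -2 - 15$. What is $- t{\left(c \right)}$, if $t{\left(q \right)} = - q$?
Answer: $-17$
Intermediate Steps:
$c = -17$ ($c = -2 - 15 = -17$)
$- t{\left(c \right)} = - \left(-1\right) \left(-17\right) = \left(-1\right) 17 = -17$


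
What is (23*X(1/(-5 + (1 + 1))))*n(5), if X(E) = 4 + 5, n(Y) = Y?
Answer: 1035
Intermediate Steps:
X(E) = 9
(23*X(1/(-5 + (1 + 1))))*n(5) = (23*9)*5 = 207*5 = 1035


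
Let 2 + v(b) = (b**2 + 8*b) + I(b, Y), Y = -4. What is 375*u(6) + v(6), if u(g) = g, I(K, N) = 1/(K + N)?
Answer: 4665/2 ≈ 2332.5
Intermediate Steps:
v(b) = -2 + b**2 + 1/(-4 + b) + 8*b (v(b) = -2 + ((b**2 + 8*b) + 1/(b - 4)) = -2 + ((b**2 + 8*b) + 1/(-4 + b)) = -2 + (b**2 + 1/(-4 + b) + 8*b) = -2 + b**2 + 1/(-4 + b) + 8*b)
375*u(6) + v(6) = 375*6 + (1 + (-4 + 6)*(-2 + 6**2 + 8*6))/(-4 + 6) = 2250 + (1 + 2*(-2 + 36 + 48))/2 = 2250 + (1 + 2*82)/2 = 2250 + (1 + 164)/2 = 2250 + (1/2)*165 = 2250 + 165/2 = 4665/2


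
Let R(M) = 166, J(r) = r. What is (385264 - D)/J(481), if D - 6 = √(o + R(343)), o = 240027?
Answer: 385258/481 - √240193/481 ≈ 799.93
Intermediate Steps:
D = 6 + √240193 (D = 6 + √(240027 + 166) = 6 + √240193 ≈ 496.09)
(385264 - D)/J(481) = (385264 - (6 + √240193))/481 = (385264 + (-6 - √240193))*(1/481) = (385258 - √240193)*(1/481) = 385258/481 - √240193/481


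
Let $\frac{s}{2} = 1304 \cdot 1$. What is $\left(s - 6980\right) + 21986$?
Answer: $17614$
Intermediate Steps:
$s = 2608$ ($s = 2 \cdot 1304 \cdot 1 = 2 \cdot 1304 = 2608$)
$\left(s - 6980\right) + 21986 = \left(2608 - 6980\right) + 21986 = -4372 + 21986 = 17614$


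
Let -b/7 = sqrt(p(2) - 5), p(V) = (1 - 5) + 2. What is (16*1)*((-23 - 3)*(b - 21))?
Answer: 8736 + 2912*I*sqrt(7) ≈ 8736.0 + 7704.4*I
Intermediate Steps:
p(V) = -2 (p(V) = -4 + 2 = -2)
b = -7*I*sqrt(7) (b = -7*sqrt(-2 - 5) = -7*I*sqrt(7) ≈ -18.52*I)
(16*1)*((-23 - 3)*(b - 21)) = (16*1)*((-23 - 3)*(-7*I*sqrt(7) - 21)) = 16*(-26*(-21 - 7*I*sqrt(7))) = 16*(546 + 182*I*sqrt(7)) = 8736 + 2912*I*sqrt(7)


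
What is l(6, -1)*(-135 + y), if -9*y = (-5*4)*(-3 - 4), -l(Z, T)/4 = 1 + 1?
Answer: 10840/9 ≈ 1204.4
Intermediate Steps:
l(Z, T) = -8 (l(Z, T) = -4*(1 + 1) = -4*2 = -8)
y = -140/9 (y = -(-5*4)*(-3 - 4)/9 = -(-20)*(-7)/9 = -1/9*140 = -140/9 ≈ -15.556)
l(6, -1)*(-135 + y) = -8*(-135 - 140/9) = -8*(-1355/9) = 10840/9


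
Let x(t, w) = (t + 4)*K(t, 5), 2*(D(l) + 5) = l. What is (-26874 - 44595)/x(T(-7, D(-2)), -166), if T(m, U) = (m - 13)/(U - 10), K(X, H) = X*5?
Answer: -381168/175 ≈ -2178.1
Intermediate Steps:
D(l) = -5 + l/2
K(X, H) = 5*X
T(m, U) = (-13 + m)/(-10 + U)
x(t, w) = 5*t*(4 + t) (x(t, w) = (t + 4)*(5*t) = (4 + t)*(5*t) = 5*t*(4 + t))
(-26874 - 44595)/x(T(-7, D(-2)), -166) = (-26874 - 44595)/((5*((-13 - 7)/(-10 + (-5 + (1/2)*(-2))))*(4 + (-13 - 7)/(-10 + (-5 + (1/2)*(-2)))))) = -71469*4/(25*(4 - 20/(-10 + (-5 - 1)))) = -71469*4/(25*(4 - 20/(-10 - 6))) = -71469*4/(25*(4 - 20/(-16))) = -71469*4/(25*(4 - 1/16*(-20))) = -71469*4/(25*(4 + 5/4)) = -71469/(5*(5/4)*(21/4)) = -71469/525/16 = -71469*16/525 = -381168/175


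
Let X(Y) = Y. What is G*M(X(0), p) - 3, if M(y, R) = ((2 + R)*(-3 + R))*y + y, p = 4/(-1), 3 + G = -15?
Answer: -3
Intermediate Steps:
G = -18 (G = -3 - 15 = -18)
p = -4 (p = 4*(-1) = -4)
M(y, R) = y + y*(-3 + R)*(2 + R) (M(y, R) = ((-3 + R)*(2 + R))*y + y = y*(-3 + R)*(2 + R) + y = y + y*(-3 + R)*(2 + R))
G*M(X(0), p) - 3 = -0*(-5 + (-4)² - 1*(-4)) - 3 = -0*(-5 + 16 + 4) - 3 = -0*15 - 3 = -18*0 - 3 = 0 - 3 = -3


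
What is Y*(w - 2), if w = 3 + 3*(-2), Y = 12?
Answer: -60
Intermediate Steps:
w = -3 (w = 3 - 6 = -3)
Y*(w - 2) = 12*(-3 - 2) = 12*(-5) = -60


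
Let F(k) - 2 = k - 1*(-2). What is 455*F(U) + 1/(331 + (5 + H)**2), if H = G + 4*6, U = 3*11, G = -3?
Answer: 16952846/1007 ≈ 16835.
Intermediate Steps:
U = 33
F(k) = 4 + k (F(k) = 2 + (k - 1*(-2)) = 2 + (k + 2) = 2 + (2 + k) = 4 + k)
H = 21 (H = -3 + 4*6 = -3 + 24 = 21)
455*F(U) + 1/(331 + (5 + H)**2) = 455*(4 + 33) + 1/(331 + (5 + 21)**2) = 455*37 + 1/(331 + 26**2) = 16835 + 1/(331 + 676) = 16835 + 1/1007 = 16952846/1007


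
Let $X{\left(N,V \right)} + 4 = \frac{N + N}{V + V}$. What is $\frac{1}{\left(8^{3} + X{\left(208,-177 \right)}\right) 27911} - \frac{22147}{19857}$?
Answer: $- \frac{55452540699547}{49718750641716} \approx -1.1153$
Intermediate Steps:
$X{\left(N,V \right)} = -4 + \frac{N}{V}$ ($X{\left(N,V \right)} = -4 + \frac{N + N}{V + V} = -4 + \frac{2 N}{2 V} = -4 + 2 N \frac{1}{2 V} = -4 + \frac{N}{V}$)
$\frac{1}{\left(8^{3} + X{\left(208,-177 \right)}\right) 27911} - \frac{22147}{19857} = \frac{1}{\left(8^{3} - \left(4 - \frac{208}{-177}\right)\right) 27911} - \frac{22147}{19857} = \frac{1}{512 + \left(-4 + 208 \left(- \frac{1}{177}\right)\right)} \frac{1}{27911} - \frac{22147}{19857} = \frac{1}{512 - \frac{916}{177}} \cdot \frac{1}{27911} - \frac{22147}{19857} = \frac{1}{\frac{89708}{177}} \cdot \frac{1}{27911} - \frac{22147}{19857} = \frac{177}{89708} \cdot \frac{1}{27911} - \frac{22147}{19857} = \frac{177}{2503839988} - \frac{22147}{19857} = - \frac{55452540699547}{49718750641716}$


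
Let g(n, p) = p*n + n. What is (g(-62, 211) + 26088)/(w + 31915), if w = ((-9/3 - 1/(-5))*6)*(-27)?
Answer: 64720/161843 ≈ 0.39989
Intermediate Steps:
g(n, p) = n + n*p (g(n, p) = n*p + n = n + n*p)
w = 2268/5 (w = ((-9*1/3 - 1*(-1/5))*6)*(-27) = ((-3 + 1/5)*6)*(-27) = -14/5*6*(-27) = -84/5*(-27) = 2268/5 ≈ 453.60)
(g(-62, 211) + 26088)/(w + 31915) = (-62*(1 + 211) + 26088)/(2268/5 + 31915) = (-62*212 + 26088)/(161843/5) = (-13144 + 26088)*(5/161843) = 12944*(5/161843) = 64720/161843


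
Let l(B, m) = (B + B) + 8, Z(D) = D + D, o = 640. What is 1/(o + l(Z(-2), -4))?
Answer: 1/640 ≈ 0.0015625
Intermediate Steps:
Z(D) = 2*D
l(B, m) = 8 + 2*B (l(B, m) = 2*B + 8 = 8 + 2*B)
1/(o + l(Z(-2), -4)) = 1/(640 + (8 + 2*(2*(-2)))) = 1/(640 + (8 + 2*(-4))) = 1/(640 + (8 - 8)) = 1/(640 + 0) = 1/640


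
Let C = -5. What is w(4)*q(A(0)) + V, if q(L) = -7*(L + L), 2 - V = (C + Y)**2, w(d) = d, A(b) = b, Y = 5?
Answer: 2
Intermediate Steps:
V = 2 (V = 2 - (-5 + 5)**2 = 2 - 1*0**2 = 2 - 1*0 = 2 + 0 = 2)
q(L) = -14*L
w(4)*q(A(0)) + V = 4*(-14*0) + 2 = 4*0 + 2 = 0 + 2 = 2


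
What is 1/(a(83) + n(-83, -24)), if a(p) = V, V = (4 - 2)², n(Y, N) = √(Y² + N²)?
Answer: -4/7449 + √7465/7449 ≈ 0.011062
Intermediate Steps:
n(Y, N) = √(N² + Y²)
V = 4 (V = 2² = 4)
a(p) = 4
1/(a(83) + n(-83, -24)) = 1/(4 + √((-24)² + (-83)²)) = 1/(4 + √(576 + 6889)) = 1/(4 + √7465)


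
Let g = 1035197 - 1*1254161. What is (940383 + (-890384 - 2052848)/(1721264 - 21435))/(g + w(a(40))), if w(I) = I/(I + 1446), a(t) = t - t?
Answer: -1598487351275/372201357156 ≈ -4.2947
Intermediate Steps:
g = -218964 (g = 1035197 - 1254161 = -218964)
a(t) = 0
w(I) = I/(1446 + I)
(940383 + (-890384 - 2052848)/(1721264 - 21435))/(g + w(a(40))) = (940383 + (-890384 - 2052848)/(1721264 - 21435))/(-218964 + 0/(1446 + 0)) = (940383 - 2943232/1699829)/(-218964 + 0/1446) = (940383 - 2943232*1/1699829)/(-218964 + 0*(1/1446)) = (940383 - 2943232/1699829)/(-218964 + 0) = (1598487351275/1699829)/(-218964) = (1598487351275/1699829)*(-1/218964) = -1598487351275/372201357156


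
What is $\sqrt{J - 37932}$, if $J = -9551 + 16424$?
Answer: $3 i \sqrt{3451} \approx 176.24 i$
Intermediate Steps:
$J = 6873$
$\sqrt{J - 37932} = \sqrt{6873 - 37932} = \sqrt{-31059} = 3 i \sqrt{3451}$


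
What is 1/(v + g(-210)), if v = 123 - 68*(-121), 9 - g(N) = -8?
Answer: 1/8368 ≈ 0.00011950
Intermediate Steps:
g(N) = 17 (g(N) = 9 - 1*(-8) = 9 + 8 = 17)
v = 8351 (v = 123 + 8228 = 8351)
1/(v + g(-210)) = 1/(8351 + 17) = 1/8368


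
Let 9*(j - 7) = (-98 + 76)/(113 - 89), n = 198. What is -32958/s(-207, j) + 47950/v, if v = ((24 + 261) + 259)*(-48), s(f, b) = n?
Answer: -24169261/143616 ≈ -168.29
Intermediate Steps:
j = 745/108 (j = 7 + ((-98 + 76)/(113 - 89))/9 = 7 + (-22/24)/9 = 7 + (-22*1/24)/9 = 7 + (⅑)*(-11/12) = 7 - 11/108 = 745/108 ≈ 6.8981)
s(f, b) = 198
v = -26112 (v = (285 + 259)*(-48) = 544*(-48) = -26112)
-32958/s(-207, j) + 47950/v = -32958/198 + 47950/(-26112) = -32958*1/198 + 47950*(-1/26112) = -1831/11 - 23975/13056 = -24169261/143616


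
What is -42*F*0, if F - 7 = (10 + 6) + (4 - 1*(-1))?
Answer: 0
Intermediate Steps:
F = 28 (F = 7 + ((10 + 6) + (4 - 1*(-1))) = 7 + (16 + (4 + 1)) = 7 + (16 + 5) = 7 + 21 = 28)
-42*F*0 = -42*28*0 = -1176*0 = 0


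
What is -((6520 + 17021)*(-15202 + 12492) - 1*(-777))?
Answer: 63795333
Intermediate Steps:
-((6520 + 17021)*(-15202 + 12492) - 1*(-777)) = -(23541*(-2710) + 777) = -(-63796110 + 777) = -1*(-63795333) = 63795333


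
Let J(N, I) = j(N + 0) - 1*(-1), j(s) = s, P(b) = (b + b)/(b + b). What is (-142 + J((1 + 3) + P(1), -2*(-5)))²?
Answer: 18496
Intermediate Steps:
P(b) = 1 (P(b) = (2*b)/((2*b)) = (2*b)*(1/(2*b)) = 1)
J(N, I) = 1 + N (J(N, I) = (N + 0) - 1*(-1) = N + 1 = 1 + N)
(-142 + J((1 + 3) + P(1), -2*(-5)))² = (-142 + (1 + ((1 + 3) + 1)))² = (-142 + (1 + (4 + 1)))² = (-142 + (1 + 5))² = (-142 + 6)² = (-136)² = 18496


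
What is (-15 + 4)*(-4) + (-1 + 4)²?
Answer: 53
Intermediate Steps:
(-15 + 4)*(-4) + (-1 + 4)² = -11*(-4) + 3² = 44 + 9 = 53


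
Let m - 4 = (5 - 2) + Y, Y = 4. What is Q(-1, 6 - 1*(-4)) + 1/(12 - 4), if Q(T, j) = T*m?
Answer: -87/8 ≈ -10.875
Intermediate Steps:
m = 11 (m = 4 + ((5 - 2) + 4) = 4 + (3 + 4) = 4 + 7 = 11)
Q(T, j) = 11*T (Q(T, j) = T*11 = 11*T)
Q(-1, 6 - 1*(-4)) + 1/(12 - 4) = 11*(-1) + 1/(12 - 4) = -11 + 1/8 = -87/8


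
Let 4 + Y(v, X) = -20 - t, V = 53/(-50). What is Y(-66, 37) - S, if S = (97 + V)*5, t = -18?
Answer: -4857/10 ≈ -485.70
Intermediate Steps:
V = -53/50 (V = 53*(-1/50) = -53/50 ≈ -1.0600)
Y(v, X) = -6 (Y(v, X) = -4 + (-20 - 1*(-18)) = -4 + (-20 + 18) = -4 - 2 = -6)
S = 4797/10 (S = (97 - 53/50)*5 = (4797/50)*5 = 4797/10 ≈ 479.70)
Y(-66, 37) - S = -6 - 1*4797/10 = -6 - 4797/10 = -4857/10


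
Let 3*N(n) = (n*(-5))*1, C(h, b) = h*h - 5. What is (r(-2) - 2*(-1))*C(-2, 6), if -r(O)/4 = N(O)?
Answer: 34/3 ≈ 11.333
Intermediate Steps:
C(h, b) = -5 + h² (C(h, b) = h² - 5 = -5 + h²)
N(n) = -5*n/3 (N(n) = ((n*(-5))*1)/3 = (-5*n*1)/3 = (-5*n)/3 = -5*n/3)
r(O) = 20*O/3 (r(O) = -(-20)*O/3 = 20*O/3)
(r(-2) - 2*(-1))*C(-2, 6) = ((20/3)*(-2) - 2*(-1))*(-5 + (-2)²) = (-40/3 + 2)*(-5 + 4) = -34/3*(-1) = 34/3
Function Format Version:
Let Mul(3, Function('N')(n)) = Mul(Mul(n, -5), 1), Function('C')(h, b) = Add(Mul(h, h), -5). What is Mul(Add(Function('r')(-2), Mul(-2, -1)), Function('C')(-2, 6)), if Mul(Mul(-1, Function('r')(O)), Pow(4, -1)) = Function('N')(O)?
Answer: Rational(34, 3) ≈ 11.333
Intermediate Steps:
Function('C')(h, b) = Add(-5, Pow(h, 2)) (Function('C')(h, b) = Add(Pow(h, 2), -5) = Add(-5, Pow(h, 2)))
Function('N')(n) = Mul(Rational(-5, 3), n) (Function('N')(n) = Mul(Rational(1, 3), Mul(Mul(n, -5), 1)) = Mul(Rational(1, 3), Mul(Mul(-5, n), 1)) = Mul(Rational(1, 3), Mul(-5, n)) = Mul(Rational(-5, 3), n))
Function('r')(O) = Mul(Rational(20, 3), O) (Function('r')(O) = Mul(-4, Mul(Rational(-5, 3), O)) = Mul(Rational(20, 3), O))
Mul(Add(Function('r')(-2), Mul(-2, -1)), Function('C')(-2, 6)) = Mul(Add(Mul(Rational(20, 3), -2), Mul(-2, -1)), Add(-5, Pow(-2, 2))) = Mul(Add(Rational(-40, 3), 2), Add(-5, 4)) = Mul(Rational(-34, 3), -1) = Rational(34, 3)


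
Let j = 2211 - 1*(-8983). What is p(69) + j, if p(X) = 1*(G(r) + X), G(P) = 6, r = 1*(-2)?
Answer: 11269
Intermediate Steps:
r = -2
j = 11194 (j = 2211 + 8983 = 11194)
p(X) = 6 + X (p(X) = 1*(6 + X) = 6 + X)
p(69) + j = (6 + 69) + 11194 = 75 + 11194 = 11269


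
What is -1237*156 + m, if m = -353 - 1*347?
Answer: -193672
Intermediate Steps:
m = -700 (m = -353 - 347 = -700)
-1237*156 + m = -1237*156 - 700 = -192972 - 700 = -193672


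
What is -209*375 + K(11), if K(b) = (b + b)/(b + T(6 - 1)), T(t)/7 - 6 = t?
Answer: -313499/4 ≈ -78375.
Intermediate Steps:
T(t) = 42 + 7*t
K(b) = 2*b/(77 + b) (K(b) = (b + b)/(b + (42 + 7*(6 - 1))) = (2*b)/(b + (42 + 7*5)) = (2*b)/(b + (42 + 35)) = (2*b)/(b + 77) = (2*b)/(77 + b) = 2*b/(77 + b))
-209*375 + K(11) = -209*375 + 2*11/(77 + 11) = -78375 + 2*11/88 = -78375 + 2*11*(1/88) = -78375 + ¼ = -313499/4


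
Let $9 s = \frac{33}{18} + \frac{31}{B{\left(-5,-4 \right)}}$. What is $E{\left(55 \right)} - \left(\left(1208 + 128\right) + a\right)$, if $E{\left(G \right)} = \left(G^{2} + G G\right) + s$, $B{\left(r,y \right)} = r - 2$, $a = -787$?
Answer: $\frac{2079269}{378} \approx 5500.7$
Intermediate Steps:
$B{\left(r,y \right)} = -2 + r$ ($B{\left(r,y \right)} = r - 2 = -2 + r$)
$s = - \frac{109}{378}$ ($s = \frac{\frac{33}{18} + \frac{31}{-2 - 5}}{9} = \frac{33 \cdot \frac{1}{18} + \frac{31}{-7}}{9} = \frac{\frac{11}{6} + 31 \left(- \frac{1}{7}\right)}{9} = \frac{\frac{11}{6} - \frac{31}{7}}{9} = \frac{1}{9} \left(- \frac{109}{42}\right) = - \frac{109}{378} \approx -0.28836$)
$E{\left(G \right)} = - \frac{109}{378} + 2 G^{2}$ ($E{\left(G \right)} = \left(G^{2} + G G\right) - \frac{109}{378} = \left(G^{2} + G^{2}\right) - \frac{109}{378} = 2 G^{2} - \frac{109}{378} = - \frac{109}{378} + 2 G^{2}$)
$E{\left(55 \right)} - \left(\left(1208 + 128\right) + a\right) = \left(- \frac{109}{378} + 2 \cdot 55^{2}\right) - \left(\left(1208 + 128\right) - 787\right) = \left(- \frac{109}{378} + 2 \cdot 3025\right) - \left(1336 - 787\right) = \left(- \frac{109}{378} + 6050\right) - 549 = \frac{2286791}{378} - 549 = \frac{2079269}{378}$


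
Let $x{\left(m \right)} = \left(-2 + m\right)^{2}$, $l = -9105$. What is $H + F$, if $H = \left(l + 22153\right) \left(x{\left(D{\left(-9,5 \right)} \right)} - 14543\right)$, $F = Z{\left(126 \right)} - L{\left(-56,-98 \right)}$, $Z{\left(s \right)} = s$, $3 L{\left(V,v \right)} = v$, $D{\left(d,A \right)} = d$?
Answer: $- \frac{564534292}{3} \approx -1.8818 \cdot 10^{8}$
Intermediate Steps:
$L{\left(V,v \right)} = \frac{v}{3}$
$F = \frac{476}{3}$ ($F = 126 - \frac{1}{3} \left(-98\right) = 126 - - \frac{98}{3} = 126 + \frac{98}{3} = \frac{476}{3} \approx 158.67$)
$H = -188178256$ ($H = \left(-9105 + 22153\right) \left(\left(-2 - 9\right)^{2} - 14543\right) = 13048 \left(\left(-11\right)^{2} - 14543\right) = 13048 \left(121 - 14543\right) = 13048 \left(-14422\right) = -188178256$)
$H + F = -188178256 + \frac{476}{3} = - \frac{564534292}{3}$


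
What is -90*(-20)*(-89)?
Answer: -160200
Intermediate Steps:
-90*(-20)*(-89) = 1800*(-89) = -160200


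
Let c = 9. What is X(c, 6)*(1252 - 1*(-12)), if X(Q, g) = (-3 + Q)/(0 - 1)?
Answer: -7584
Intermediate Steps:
X(Q, g) = 3 - Q (X(Q, g) = (-3 + Q)/(-1) = (-3 + Q)*(-1) = 3 - Q)
X(c, 6)*(1252 - 1*(-12)) = (3 - 1*9)*(1252 - 1*(-12)) = (3 - 9)*(1252 + 12) = -6*1264 = -7584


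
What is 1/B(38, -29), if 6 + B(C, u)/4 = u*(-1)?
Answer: 1/92 ≈ 0.010870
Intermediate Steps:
B(C, u) = -24 - 4*u (B(C, u) = -24 + 4*(u*(-1)) = -24 + 4*(-u) = -24 - 4*u)
1/B(38, -29) = 1/(-24 - 4*(-29)) = 1/(-24 + 116) = 1/92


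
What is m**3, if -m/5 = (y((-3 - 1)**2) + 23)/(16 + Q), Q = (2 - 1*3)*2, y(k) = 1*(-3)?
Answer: -125000/343 ≈ -364.43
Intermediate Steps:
y(k) = -3
Q = -2 (Q = (2 - 3)*2 = -1*2 = -2)
m = -50/7 (m = -5*(-3 + 23)/(16 - 2) = -100/14 = -5*10/7 = -50/7 ≈ -7.1429)
m**3 = (-50/7)**3 = -125000/343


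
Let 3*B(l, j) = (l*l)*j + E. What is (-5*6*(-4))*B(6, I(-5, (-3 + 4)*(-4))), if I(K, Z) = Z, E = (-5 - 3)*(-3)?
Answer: -4800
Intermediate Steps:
E = 24 (E = -8*(-3) = 24)
B(l, j) = 8 + j*l**2/3 (B(l, j) = ((l*l)*j + 24)/3 = (l**2*j + 24)/3 = (j*l**2 + 24)/3 = (24 + j*l**2)/3 = 8 + j*l**2/3)
(-5*6*(-4))*B(6, I(-5, (-3 + 4)*(-4))) = (-5*6*(-4))*(8 + (1/3)*((-3 + 4)*(-4))*6**2) = (-30*(-4))*(8 + (1/3)*(1*(-4))*36) = 120*(8 + (1/3)*(-4)*36) = 120*(8 - 48) = 120*(-40) = -4800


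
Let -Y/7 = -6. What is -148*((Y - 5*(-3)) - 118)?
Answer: 9028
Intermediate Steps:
Y = 42 (Y = -7*(-6) = 42)
-148*((Y - 5*(-3)) - 118) = -148*((42 - 5*(-3)) - 118) = -148*((42 + 15) - 118) = -148*(57 - 118) = -148*(-61) = 9028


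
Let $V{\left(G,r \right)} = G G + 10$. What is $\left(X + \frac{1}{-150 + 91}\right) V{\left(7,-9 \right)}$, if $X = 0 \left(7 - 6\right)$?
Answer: $-1$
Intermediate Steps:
$V{\left(G,r \right)} = 10 + G^{2}$ ($V{\left(G,r \right)} = G^{2} + 10 = 10 + G^{2}$)
$X = 0$ ($X = 0 \cdot 1 = 0$)
$\left(X + \frac{1}{-150 + 91}\right) V{\left(7,-9 \right)} = \left(0 + \frac{1}{-150 + 91}\right) \left(10 + 7^{2}\right) = \left(0 + \frac{1}{-59}\right) \left(10 + 49\right) = \left(0 - \frac{1}{59}\right) 59 = \left(- \frac{1}{59}\right) 59 = -1$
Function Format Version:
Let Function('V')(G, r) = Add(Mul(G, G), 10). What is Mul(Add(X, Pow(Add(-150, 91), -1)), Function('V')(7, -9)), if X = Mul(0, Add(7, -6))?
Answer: -1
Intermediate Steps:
Function('V')(G, r) = Add(10, Pow(G, 2)) (Function('V')(G, r) = Add(Pow(G, 2), 10) = Add(10, Pow(G, 2)))
X = 0 (X = Mul(0, 1) = 0)
Mul(Add(X, Pow(Add(-150, 91), -1)), Function('V')(7, -9)) = Mul(Add(0, Pow(Add(-150, 91), -1)), Add(10, Pow(7, 2))) = Mul(Add(0, Pow(-59, -1)), Add(10, 49)) = Mul(Add(0, Rational(-1, 59)), 59) = Mul(Rational(-1, 59), 59) = -1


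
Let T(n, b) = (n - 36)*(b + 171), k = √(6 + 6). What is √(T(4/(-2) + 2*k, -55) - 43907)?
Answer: √(-48315 + 464*√3) ≈ 217.97*I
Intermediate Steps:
k = 2*√3 (k = √12 = 2*√3 ≈ 3.4641)
T(n, b) = (-36 + n)*(171 + b)
√(T(4/(-2) + 2*k, -55) - 43907) = √((-6156 - 36*(-55) + 171*(4/(-2) + 2*(2*√3)) - 55*(4/(-2) + 2*(2*√3))) - 43907) = √((-6156 + 1980 + 171*(4*(-½) + 4*√3) - 55*(4*(-½) + 4*√3)) - 43907) = √((-6156 + 1980 + 171*(-2 + 4*√3) - 55*(-2 + 4*√3)) - 43907) = √((-6156 + 1980 + (-342 + 684*√3) + (110 - 220*√3)) - 43907) = √((-4408 + 464*√3) - 43907) = √(-48315 + 464*√3)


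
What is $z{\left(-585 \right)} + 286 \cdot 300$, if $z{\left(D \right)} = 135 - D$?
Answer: $86520$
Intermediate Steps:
$z{\left(-585 \right)} + 286 \cdot 300 = \left(135 - -585\right) + 286 \cdot 300 = \left(135 + 585\right) + 85800 = 720 + 85800 = 86520$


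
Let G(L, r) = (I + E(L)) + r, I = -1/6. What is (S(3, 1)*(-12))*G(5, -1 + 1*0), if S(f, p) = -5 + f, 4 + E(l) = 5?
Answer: -4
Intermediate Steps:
E(l) = 1 (E(l) = -4 + 5 = 1)
I = -1/6 (I = -1*1/6 = -1/6 ≈ -0.16667)
G(L, r) = 5/6 + r (G(L, r) = (-1/6 + 1) + r = 5/6 + r)
(S(3, 1)*(-12))*G(5, -1 + 1*0) = ((-5 + 3)*(-12))*(5/6 + (-1 + 1*0)) = (-2*(-12))*(5/6 + (-1 + 0)) = 24*(5/6 - 1) = 24*(-1/6) = -4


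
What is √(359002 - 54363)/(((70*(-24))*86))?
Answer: -√304639/144480 ≈ -0.0038202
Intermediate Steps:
√(359002 - 54363)/(((70*(-24))*86)) = √304639/((-1680*86)) = √304639/(-144480) = √304639*(-1/144480) = -√304639/144480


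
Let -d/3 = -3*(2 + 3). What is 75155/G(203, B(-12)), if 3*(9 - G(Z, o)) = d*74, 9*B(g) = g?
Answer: -75155/1101 ≈ -68.261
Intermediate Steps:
d = 45 (d = -(-9)*(2 + 3) = -(-9)*5 = -3*(-15) = 45)
B(g) = g/9
G(Z, o) = -1101 (G(Z, o) = 9 - 15*74 = 9 - ⅓*3330 = 9 - 1110 = -1101)
75155/G(203, B(-12)) = 75155/(-1101) = 75155*(-1/1101) = -75155/1101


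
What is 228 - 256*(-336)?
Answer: 86244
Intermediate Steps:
228 - 256*(-336) = 228 + 86016 = 86244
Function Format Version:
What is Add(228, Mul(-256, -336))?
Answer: 86244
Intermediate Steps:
Add(228, Mul(-256, -336)) = Add(228, 86016) = 86244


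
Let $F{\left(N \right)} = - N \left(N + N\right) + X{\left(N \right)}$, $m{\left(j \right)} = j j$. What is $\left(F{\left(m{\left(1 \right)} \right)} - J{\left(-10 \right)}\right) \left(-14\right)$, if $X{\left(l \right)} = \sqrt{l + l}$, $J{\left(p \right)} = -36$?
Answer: $-476 - 14 \sqrt{2} \approx -495.8$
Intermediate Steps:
$X{\left(l \right)} = \sqrt{2} \sqrt{l}$ ($X{\left(l \right)} = \sqrt{2 l} = \sqrt{2} \sqrt{l}$)
$m{\left(j \right)} = j^{2}$
$F{\left(N \right)} = - 2 N^{2} + \sqrt{2} \sqrt{N}$ ($F{\left(N \right)} = - N \left(N + N\right) + \sqrt{2} \sqrt{N} = - N 2 N + \sqrt{2} \sqrt{N} = - 2 N^{2} + \sqrt{2} \sqrt{N}$)
$\left(F{\left(m{\left(1 \right)} \right)} - J{\left(-10 \right)}\right) \left(-14\right) = \left(\left(- 2 \left(1^{2}\right)^{2} + \sqrt{2} \sqrt{1^{2}}\right) - -36\right) \left(-14\right) = \left(\left(- 2 \cdot 1^{2} + \sqrt{2} \sqrt{1}\right) + 36\right) \left(-14\right) = \left(\left(\left(-2\right) 1 + \sqrt{2} \cdot 1\right) + 36\right) \left(-14\right) = \left(\left(-2 + \sqrt{2}\right) + 36\right) \left(-14\right) = \left(34 + \sqrt{2}\right) \left(-14\right) = -476 - 14 \sqrt{2}$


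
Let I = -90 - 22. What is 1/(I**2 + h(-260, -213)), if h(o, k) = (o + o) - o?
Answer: 1/12284 ≈ 8.1407e-5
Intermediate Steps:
I = -112
h(o, k) = o (h(o, k) = 2*o - o = o)
1/(I**2 + h(-260, -213)) = 1/((-112)**2 - 260) = 1/(12544 - 260) = 1/12284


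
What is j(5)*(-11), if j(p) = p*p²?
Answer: -1375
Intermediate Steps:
j(p) = p³
j(5)*(-11) = 5³*(-11) = 125*(-11) = -1375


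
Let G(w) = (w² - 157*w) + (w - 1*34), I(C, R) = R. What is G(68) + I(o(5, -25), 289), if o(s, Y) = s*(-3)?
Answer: -5729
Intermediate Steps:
o(s, Y) = -3*s
G(w) = -34 + w² - 156*w (G(w) = (w² - 157*w) + (w - 34) = (w² - 157*w) + (-34 + w) = -34 + w² - 156*w)
G(68) + I(o(5, -25), 289) = (-34 + 68² - 156*68) + 289 = (-34 + 4624 - 10608) + 289 = -6018 + 289 = -5729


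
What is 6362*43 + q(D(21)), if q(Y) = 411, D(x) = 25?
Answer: 273977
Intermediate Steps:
6362*43 + q(D(21)) = 6362*43 + 411 = 273566 + 411 = 273977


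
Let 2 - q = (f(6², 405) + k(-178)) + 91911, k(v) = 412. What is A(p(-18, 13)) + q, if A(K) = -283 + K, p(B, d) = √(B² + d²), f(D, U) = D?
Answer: -92640 + √493 ≈ -92618.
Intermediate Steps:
q = -92357 (q = 2 - ((6² + 412) + 91911) = 2 - ((36 + 412) + 91911) = 2 - (448 + 91911) = 2 - 1*92359 = 2 - 92359 = -92357)
A(p(-18, 13)) + q = (-283 + √((-18)² + 13²)) - 92357 = (-283 + √(324 + 169)) - 92357 = (-283 + √493) - 92357 = -92640 + √493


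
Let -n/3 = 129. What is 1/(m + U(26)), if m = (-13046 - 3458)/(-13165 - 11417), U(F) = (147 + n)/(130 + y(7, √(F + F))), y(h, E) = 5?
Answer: -36873/40796 ≈ -0.90384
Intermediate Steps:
n = -387 (n = -3*129 = -387)
U(F) = -16/9 (U(F) = (147 - 387)/(130 + 5) = -240/135 = -240*1/135 = -16/9)
m = 8252/12291 (m = -16504/(-24582) = -16504*(-1/24582) = 8252/12291 ≈ 0.67139)
1/(m + U(26)) = 1/(8252/12291 - 16/9) = 1/(-40796/36873) = -36873/40796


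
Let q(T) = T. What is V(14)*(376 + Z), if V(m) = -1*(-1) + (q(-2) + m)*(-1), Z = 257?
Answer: -6963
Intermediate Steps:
V(m) = 3 - m (V(m) = -1*(-1) + (-2 + m)*(-1) = 1 + (2 - m) = 3 - m)
V(14)*(376 + Z) = (3 - 1*14)*(376 + 257) = (3 - 14)*633 = -11*633 = -6963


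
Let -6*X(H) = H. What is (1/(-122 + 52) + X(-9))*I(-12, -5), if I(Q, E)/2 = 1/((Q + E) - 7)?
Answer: -13/105 ≈ -0.12381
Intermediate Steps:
X(H) = -H/6
I(Q, E) = 2/(-7 + E + Q) (I(Q, E) = 2/((Q + E) - 7) = 2/((E + Q) - 7) = 2/(-7 + E + Q))
(1/(-122 + 52) + X(-9))*I(-12, -5) = (1/(-122 + 52) - ⅙*(-9))*(2/(-7 - 5 - 12)) = (1/(-70) + 3/2)*(2/(-24)) = (-1/70 + 3/2)*(2*(-1/24)) = (52/35)*(-1/12) = -13/105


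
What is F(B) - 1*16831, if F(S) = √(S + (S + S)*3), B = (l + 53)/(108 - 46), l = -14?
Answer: -16831 + √16926/62 ≈ -16829.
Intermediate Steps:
B = 39/62 (B = (-14 + 53)/(108 - 46) = 39/62 ≈ 0.62903)
F(S) = √7*√S (F(S) = √(S + (2*S)*3) = √(S + 6*S) = √(7*S) = √7*√S)
F(B) - 1*16831 = √7*√(39/62) - 1*16831 = √7*(√2418/62) - 16831 = √16926/62 - 16831 = -16831 + √16926/62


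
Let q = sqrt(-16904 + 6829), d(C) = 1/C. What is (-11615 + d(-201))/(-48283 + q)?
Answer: 28180566082/117145722741 + 2918270*I*sqrt(403)/117145722741 ≈ 0.24056 + 0.00050009*I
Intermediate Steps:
q = 5*I*sqrt(403) (q = sqrt(-10075) = 5*I*sqrt(403) ≈ 100.37*I)
(-11615 + d(-201))/(-48283 + q) = (-11615 + 1/(-201))/(-48283 + 5*I*sqrt(403)) = (-11615 - 1/201)/(-48283 + 5*I*sqrt(403)) = -2334616/(201*(-48283 + 5*I*sqrt(403)))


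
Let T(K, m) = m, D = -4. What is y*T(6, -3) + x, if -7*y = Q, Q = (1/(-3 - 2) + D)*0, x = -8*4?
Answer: -32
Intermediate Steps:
x = -32
Q = 0 (Q = (1/(-3 - 2) - 4)*0 = (1/(-5) - 4)*0 = (-1/5 - 4)*0 = -21/5*0 = 0)
y = 0 (y = -1/7*0 = 0)
y*T(6, -3) + x = 0*(-3) - 32 = 0 - 32 = -32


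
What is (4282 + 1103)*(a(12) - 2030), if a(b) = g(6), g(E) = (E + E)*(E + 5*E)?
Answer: -8605230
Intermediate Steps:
g(E) = 12*E² (g(E) = (2*E)*(6*E) = 12*E²)
a(b) = 432 (a(b) = 12*6² = 12*36 = 432)
(4282 + 1103)*(a(12) - 2030) = (4282 + 1103)*(432 - 2030) = 5385*(-1598) = -8605230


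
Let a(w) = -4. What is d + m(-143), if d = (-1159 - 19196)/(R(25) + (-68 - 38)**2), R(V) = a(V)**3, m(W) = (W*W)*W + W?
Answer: -10890286185/3724 ≈ -2.9244e+6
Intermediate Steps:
m(W) = W + W**3 (m(W) = W**2*W + W = W**3 + W = W + W**3)
R(V) = -64 (R(V) = (-4)**3 = -64)
d = -6785/3724 (d = (-1159 - 19196)/(-64 + (-68 - 38)**2) = -20355/(-64 + (-106)**2) = -20355/(-64 + 11236) = -20355/11172 = -20355*1/11172 = -6785/3724 ≈ -1.8220)
d + m(-143) = -6785/3724 + (-143 + (-143)**3) = -6785/3724 + (-143 - 2924207) = -6785/3724 - 2924350 = -10890286185/3724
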